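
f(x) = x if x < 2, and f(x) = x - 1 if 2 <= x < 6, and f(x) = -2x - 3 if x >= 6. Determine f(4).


4 satisfies 2 <= x < 6
f(4) = 3

3


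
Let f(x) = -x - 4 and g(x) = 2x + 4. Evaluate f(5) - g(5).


f(5) = -9
g(5) = 14
Difference = -23

-23


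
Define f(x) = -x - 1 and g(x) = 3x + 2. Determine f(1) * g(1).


-10


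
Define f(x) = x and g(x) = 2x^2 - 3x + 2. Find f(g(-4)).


g(-4) = 46
f(46) = 46

46


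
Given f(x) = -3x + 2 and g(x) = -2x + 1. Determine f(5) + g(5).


f(5) = -13
g(5) = -9
Sum = -22

-22


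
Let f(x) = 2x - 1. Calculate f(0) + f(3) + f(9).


f(0) = -1
f(3) = 5
f(9) = 17
Sum = 21

21


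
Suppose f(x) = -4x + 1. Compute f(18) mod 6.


1


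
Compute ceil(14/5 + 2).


14/5 = 2.8
2.8 + 2 = 4.8
ceil(4.8) = 5

5


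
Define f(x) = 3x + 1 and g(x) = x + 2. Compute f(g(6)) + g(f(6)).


46


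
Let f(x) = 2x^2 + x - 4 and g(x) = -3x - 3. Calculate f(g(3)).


g(3) = -12
f(-12) = 2*(-12)^2 + 1*(-12) - 4 = 272

272


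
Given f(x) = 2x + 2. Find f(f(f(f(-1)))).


f(-1) = 0
f(0) = 2
f(2) = 6
f(6) = 14

14


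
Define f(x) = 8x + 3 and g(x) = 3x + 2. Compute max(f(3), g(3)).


f(3) = 27
g(3) = 11
max = 27

27


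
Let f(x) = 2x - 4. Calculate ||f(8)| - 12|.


f(8) = 12
|12| = 12
|12 - 12| = 0

0


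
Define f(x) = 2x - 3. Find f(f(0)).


f(0) = -3
f(-3) = -9

-9


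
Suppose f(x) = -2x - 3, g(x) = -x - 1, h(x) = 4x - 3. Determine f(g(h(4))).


h(4) = 13
g(13) = -14
f(-14) = 25

25


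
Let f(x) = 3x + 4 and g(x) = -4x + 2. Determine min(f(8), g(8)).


f(8) = 28
g(8) = -30
min = -30

-30


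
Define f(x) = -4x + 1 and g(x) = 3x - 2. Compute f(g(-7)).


g(-7) = -23
f(-23) = 93

93


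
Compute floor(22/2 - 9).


22/2 = 11
11 - 9 = 2
floor(2) = 2

2


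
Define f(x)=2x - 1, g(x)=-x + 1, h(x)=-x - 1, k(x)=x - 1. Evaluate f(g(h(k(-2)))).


k(-2) = -3
h(-3) = 2
g(2) = -1
f(-1) = -3

-3


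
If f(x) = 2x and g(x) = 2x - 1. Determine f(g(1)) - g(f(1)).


f(g(1)) = 2
g(f(1)) = 3
Difference = -1

-1


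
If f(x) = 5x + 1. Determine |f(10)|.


f(10) = 51
|51| = 51

51


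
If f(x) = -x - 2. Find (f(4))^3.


f(4) = -6
(-6)^3 = -216

-216


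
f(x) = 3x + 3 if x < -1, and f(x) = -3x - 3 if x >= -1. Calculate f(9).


9 satisfies x >= -1
f(9) = -30

-30


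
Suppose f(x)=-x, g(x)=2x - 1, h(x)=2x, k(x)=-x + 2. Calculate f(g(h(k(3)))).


k(3) = -1
h(-1) = -2
g(-2) = -5
f(-5) = 5

5


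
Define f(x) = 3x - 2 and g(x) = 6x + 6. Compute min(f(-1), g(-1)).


f(-1) = -5
g(-1) = 0
min = -5

-5


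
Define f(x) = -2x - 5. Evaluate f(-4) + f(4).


f(-4) = 3
f(4) = -13
Sum = -10

-10


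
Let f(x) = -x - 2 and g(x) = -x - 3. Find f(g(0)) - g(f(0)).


f(g(0)) = 1
g(f(0)) = -1
Difference = 2

2


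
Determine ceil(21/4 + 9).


21/4 = 5.25
5.25 + 9 = 14.25
ceil(14.25) = 15

15


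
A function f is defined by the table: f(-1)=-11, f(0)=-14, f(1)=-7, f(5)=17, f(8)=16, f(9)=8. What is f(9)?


Reading from the table at x = 9

8


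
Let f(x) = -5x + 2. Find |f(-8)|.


f(-8) = 42
|42| = 42

42


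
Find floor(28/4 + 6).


28/4 = 7
7 + 6 = 13
floor(13) = 13

13


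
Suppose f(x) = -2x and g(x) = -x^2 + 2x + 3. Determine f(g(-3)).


g(-3) = -12
f(-12) = 24

24


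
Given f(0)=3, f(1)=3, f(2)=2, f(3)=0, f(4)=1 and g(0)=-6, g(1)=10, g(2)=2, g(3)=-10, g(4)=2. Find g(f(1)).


f(1) = 3
g(3) = -10

-10


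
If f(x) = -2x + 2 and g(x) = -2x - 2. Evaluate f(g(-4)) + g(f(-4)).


f(g(-4)) = -10
g(f(-4)) = -22
Sum = -32

-32


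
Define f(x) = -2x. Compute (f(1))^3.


f(1) = -2
(-2)^3 = -8

-8


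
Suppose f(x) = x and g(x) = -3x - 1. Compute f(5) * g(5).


f(5) = 5
g(5) = -16
Product = -80

-80


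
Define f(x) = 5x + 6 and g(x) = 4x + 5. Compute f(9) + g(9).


92


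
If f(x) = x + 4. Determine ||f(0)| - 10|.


f(0) = 4
|4| = 4
|4 - 10| = 6

6


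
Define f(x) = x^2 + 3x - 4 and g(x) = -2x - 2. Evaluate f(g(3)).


g(3) = -8
f(-8) = 1*(-8)^2 + 3*(-8) - 4 = 36

36


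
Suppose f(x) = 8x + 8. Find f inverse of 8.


0


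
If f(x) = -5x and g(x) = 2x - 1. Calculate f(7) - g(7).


f(7) = -35
g(7) = 13
Difference = -48

-48


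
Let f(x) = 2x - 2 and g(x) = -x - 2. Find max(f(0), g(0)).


f(0) = -2
g(0) = -2
max = -2

-2


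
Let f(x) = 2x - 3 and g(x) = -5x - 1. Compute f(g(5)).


g(5) = -26
f(-26) = -55

-55


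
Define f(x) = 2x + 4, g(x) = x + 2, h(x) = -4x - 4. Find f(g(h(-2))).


h(-2) = 4
g(4) = 6
f(6) = 16

16


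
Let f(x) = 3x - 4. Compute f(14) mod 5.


f(14) = 38
38 mod 5 = 3

3


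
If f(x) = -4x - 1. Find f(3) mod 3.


f(3) = -13
-13 mod 3 = 2

2


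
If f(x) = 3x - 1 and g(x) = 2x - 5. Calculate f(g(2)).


g(2) = -1
f(-1) = -4

-4


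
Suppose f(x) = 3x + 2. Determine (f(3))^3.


f(3) = 11
(11)^3 = 1331

1331


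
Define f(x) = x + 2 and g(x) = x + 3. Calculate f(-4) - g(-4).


f(-4) = -2
g(-4) = -1
Difference = -1

-1


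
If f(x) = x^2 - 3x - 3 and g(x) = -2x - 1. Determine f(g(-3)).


g(-3) = 5
f(5) = 1*(5)^2 - 3*(5) - 3 = 7

7


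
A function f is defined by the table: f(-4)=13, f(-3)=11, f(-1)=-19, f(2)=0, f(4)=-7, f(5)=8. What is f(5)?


Reading from the table at x = 5

8


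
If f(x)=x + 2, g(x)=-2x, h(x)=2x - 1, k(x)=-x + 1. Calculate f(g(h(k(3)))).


k(3) = -2
h(-2) = -5
g(-5) = 10
f(10) = 12

12


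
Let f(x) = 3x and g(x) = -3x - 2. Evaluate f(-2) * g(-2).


-24


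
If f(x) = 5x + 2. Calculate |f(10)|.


f(10) = 52
|52| = 52

52


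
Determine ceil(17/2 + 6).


15


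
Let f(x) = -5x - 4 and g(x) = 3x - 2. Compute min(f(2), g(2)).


f(2) = -14
g(2) = 4
min = -14

-14


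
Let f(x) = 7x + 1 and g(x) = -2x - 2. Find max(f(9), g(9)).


f(9) = 64
g(9) = -20
max = 64

64


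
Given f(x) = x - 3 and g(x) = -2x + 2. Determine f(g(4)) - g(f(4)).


-9


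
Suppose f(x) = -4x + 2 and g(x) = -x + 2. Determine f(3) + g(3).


-11


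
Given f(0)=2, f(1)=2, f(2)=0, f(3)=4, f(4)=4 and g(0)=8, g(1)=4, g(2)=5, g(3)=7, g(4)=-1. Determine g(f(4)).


f(4) = 4
g(4) = -1

-1


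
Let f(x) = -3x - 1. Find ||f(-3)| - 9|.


f(-3) = 8
|8| = 8
|8 - 9| = 1

1


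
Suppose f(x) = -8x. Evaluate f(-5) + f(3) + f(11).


f(-5) = 40
f(3) = -24
f(11) = -88
Sum = -72

-72


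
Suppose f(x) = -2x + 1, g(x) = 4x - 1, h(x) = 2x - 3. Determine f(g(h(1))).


h(1) = -1
g(-1) = -5
f(-5) = 11

11


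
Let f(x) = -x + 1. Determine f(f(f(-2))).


f(-2) = 3
f(3) = -2
f(-2) = 3

3


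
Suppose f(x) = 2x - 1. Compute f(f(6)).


21


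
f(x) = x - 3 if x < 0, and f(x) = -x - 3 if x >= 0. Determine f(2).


2 satisfies x >= 0
f(2) = -5

-5


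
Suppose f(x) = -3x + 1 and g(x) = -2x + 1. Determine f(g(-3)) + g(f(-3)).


f(g(-3)) = -20
g(f(-3)) = -19
Sum = -39

-39


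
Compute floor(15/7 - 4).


15/7 = 2.1429
2.1429 - 4 = -1.8571
floor(-1.8571) = -2

-2


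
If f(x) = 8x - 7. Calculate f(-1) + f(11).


f(-1) = -15
f(11) = 81
Sum = 66

66


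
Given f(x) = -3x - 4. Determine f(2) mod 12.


f(2) = -10
-10 mod 12 = 2

2


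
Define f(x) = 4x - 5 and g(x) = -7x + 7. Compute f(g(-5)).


g(-5) = 42
f(42) = 163

163


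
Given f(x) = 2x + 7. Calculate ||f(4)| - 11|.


f(4) = 15
|15| = 15
|15 - 11| = 4

4


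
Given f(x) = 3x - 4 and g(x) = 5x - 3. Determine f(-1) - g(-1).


1


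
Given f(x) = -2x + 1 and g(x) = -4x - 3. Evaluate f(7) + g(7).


f(7) = -13
g(7) = -31
Sum = -44

-44


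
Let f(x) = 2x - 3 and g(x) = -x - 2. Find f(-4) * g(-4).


f(-4) = -11
g(-4) = 2
Product = -22

-22


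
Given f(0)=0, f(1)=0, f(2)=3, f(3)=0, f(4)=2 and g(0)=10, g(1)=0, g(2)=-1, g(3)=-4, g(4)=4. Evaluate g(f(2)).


f(2) = 3
g(3) = -4

-4


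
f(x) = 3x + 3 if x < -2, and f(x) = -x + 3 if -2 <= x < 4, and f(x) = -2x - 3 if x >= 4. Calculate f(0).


0 satisfies -2 <= x < 4
f(0) = 3

3


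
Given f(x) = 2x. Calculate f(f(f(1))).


8


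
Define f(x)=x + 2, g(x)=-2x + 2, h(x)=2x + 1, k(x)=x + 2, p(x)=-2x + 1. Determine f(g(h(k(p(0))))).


p(0) = 1
k(1) = 3
h(3) = 7
g(7) = -12
f(-12) = -10

-10


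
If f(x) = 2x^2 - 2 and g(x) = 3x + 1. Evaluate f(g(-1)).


g(-1) = -2
f(-2) = 2*(-2)^2 - 2 = 6

6


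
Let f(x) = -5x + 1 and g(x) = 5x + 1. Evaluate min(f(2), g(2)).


f(2) = -9
g(2) = 11
min = -9

-9


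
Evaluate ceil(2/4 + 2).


2/4 = 0.5
0.5 + 2 = 2.5
ceil(2.5) = 3

3


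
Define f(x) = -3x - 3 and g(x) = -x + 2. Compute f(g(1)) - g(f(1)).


f(g(1)) = -6
g(f(1)) = 8
Difference = -14

-14


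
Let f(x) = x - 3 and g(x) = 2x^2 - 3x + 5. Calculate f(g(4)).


g(4) = 25
f(25) = 22

22


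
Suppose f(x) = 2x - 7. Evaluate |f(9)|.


f(9) = 11
|11| = 11

11


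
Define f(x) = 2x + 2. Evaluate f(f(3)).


f(3) = 8
f(8) = 18

18


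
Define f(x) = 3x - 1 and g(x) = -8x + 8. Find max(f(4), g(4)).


11


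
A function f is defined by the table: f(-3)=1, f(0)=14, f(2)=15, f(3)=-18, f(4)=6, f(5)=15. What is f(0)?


Reading from the table at x = 0

14


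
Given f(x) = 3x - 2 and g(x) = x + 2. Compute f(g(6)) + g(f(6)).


f(g(6)) = 22
g(f(6)) = 18
Sum = 40

40


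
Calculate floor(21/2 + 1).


21/2 = 10.5
10.5 + 1 = 11.5
floor(11.5) = 11

11


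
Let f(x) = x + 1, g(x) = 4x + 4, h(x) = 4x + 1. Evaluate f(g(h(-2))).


h(-2) = -7
g(-7) = -24
f(-24) = -23

-23


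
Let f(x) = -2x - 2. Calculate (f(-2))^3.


f(-2) = 2
(2)^3 = 8

8


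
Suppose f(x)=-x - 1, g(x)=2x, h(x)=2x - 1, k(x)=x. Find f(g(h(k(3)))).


k(3) = 3
h(3) = 5
g(5) = 10
f(10) = -11

-11


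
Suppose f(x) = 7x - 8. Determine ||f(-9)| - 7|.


64


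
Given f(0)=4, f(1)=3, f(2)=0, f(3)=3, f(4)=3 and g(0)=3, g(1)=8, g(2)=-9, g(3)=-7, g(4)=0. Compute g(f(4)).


f(4) = 3
g(3) = -7

-7


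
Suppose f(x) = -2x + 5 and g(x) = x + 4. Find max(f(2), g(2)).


f(2) = 1
g(2) = 6
max = 6

6


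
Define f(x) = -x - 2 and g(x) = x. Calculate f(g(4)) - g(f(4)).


f(g(4)) = -6
g(f(4)) = -6
Difference = 0

0


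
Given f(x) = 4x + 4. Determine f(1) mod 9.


f(1) = 8
8 mod 9 = 8

8


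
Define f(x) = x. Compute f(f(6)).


f(6) = 6
f(6) = 6

6


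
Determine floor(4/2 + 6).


4/2 = 2
2 + 6 = 8
floor(8) = 8

8


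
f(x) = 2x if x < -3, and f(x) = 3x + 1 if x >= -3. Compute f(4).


4 satisfies x >= -3
f(4) = 13

13


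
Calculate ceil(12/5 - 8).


12/5 = 2.4
2.4 - 8 = -5.6
ceil(-5.6) = -5

-5


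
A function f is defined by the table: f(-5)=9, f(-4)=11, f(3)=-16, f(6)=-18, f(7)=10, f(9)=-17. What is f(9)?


Reading from the table at x = 9

-17


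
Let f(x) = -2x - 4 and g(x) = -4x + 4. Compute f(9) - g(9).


f(9) = -22
g(9) = -32
Difference = 10

10


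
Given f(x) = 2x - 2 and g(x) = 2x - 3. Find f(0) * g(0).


6


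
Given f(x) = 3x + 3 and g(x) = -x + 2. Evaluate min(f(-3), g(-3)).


f(-3) = -6
g(-3) = 5
min = -6

-6


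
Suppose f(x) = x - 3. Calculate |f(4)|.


f(4) = 1
|1| = 1

1


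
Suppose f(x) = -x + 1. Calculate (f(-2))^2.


f(-2) = 3
(3)^2 = 9

9


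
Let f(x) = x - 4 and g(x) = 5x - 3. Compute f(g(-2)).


-17


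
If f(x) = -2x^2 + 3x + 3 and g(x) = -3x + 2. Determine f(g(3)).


g(3) = -7
f(-7) = (-2)*(-7)^2 + 3*(-7) + 3 = -116

-116


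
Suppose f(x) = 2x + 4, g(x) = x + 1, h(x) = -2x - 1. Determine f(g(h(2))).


h(2) = -5
g(-5) = -4
f(-4) = -4

-4


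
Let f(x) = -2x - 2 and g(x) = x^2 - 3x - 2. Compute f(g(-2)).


g(-2) = 8
f(8) = -18

-18


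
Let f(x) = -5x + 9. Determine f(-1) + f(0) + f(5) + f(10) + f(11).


f(-1) = 14
f(0) = 9
f(5) = -16
f(10) = -41
f(11) = -46
Sum = -80

-80


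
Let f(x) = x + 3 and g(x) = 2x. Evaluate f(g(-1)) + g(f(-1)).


f(g(-1)) = 1
g(f(-1)) = 4
Sum = 5

5


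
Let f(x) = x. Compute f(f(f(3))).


f(3) = 3
f(3) = 3
f(3) = 3

3


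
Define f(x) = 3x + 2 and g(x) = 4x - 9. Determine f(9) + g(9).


56


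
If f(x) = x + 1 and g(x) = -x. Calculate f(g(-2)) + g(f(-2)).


f(g(-2)) = 3
g(f(-2)) = 1
Sum = 4

4


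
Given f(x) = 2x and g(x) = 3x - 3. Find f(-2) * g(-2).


36


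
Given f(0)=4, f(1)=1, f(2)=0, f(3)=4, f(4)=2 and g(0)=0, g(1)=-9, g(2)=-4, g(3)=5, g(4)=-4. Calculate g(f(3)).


-4


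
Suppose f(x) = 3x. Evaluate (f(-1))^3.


f(-1) = -3
(-3)^3 = -27

-27


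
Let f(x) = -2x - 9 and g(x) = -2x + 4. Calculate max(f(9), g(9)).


f(9) = -27
g(9) = -14
max = -14

-14


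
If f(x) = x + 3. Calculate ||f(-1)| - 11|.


f(-1) = 2
|2| = 2
|2 - 11| = 9

9


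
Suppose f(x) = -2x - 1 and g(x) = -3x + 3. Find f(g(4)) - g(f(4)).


f(g(4)) = 17
g(f(4)) = 30
Difference = -13

-13


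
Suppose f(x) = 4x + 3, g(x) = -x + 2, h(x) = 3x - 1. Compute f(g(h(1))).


3


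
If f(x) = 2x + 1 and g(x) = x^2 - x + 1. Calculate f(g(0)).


3


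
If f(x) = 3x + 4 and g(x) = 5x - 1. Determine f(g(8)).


g(8) = 39
f(39) = 121

121


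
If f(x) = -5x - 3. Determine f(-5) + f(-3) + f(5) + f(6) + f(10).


f(-5) = 22
f(-3) = 12
f(5) = -28
f(6) = -33
f(10) = -53
Sum = -80

-80


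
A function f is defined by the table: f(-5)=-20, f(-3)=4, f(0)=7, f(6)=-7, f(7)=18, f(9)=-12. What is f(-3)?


Reading from the table at x = -3

4


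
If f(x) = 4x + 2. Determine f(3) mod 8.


f(3) = 14
14 mod 8 = 6

6


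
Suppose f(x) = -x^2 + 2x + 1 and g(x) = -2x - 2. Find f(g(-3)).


g(-3) = 4
f(4) = (-1)*(4)^2 + 2*(4) + 1 = -7

-7


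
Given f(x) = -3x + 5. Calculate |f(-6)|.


f(-6) = 23
|23| = 23

23


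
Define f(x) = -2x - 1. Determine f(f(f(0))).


f(0) = -1
f(-1) = 1
f(1) = -3

-3


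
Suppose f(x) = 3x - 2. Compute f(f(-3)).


f(-3) = -11
f(-11) = -35

-35


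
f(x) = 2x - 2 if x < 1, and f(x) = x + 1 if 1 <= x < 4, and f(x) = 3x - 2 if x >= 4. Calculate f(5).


13


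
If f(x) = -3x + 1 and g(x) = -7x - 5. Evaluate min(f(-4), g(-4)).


f(-4) = 13
g(-4) = 23
min = 13

13


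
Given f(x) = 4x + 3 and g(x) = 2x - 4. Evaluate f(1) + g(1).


5


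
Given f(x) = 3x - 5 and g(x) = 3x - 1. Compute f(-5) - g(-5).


f(-5) = -20
g(-5) = -16
Difference = -4

-4


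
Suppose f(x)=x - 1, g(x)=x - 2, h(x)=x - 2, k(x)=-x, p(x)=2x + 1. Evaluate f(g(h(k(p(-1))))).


p(-1) = -1
k(-1) = 1
h(1) = -1
g(-1) = -3
f(-3) = -4

-4


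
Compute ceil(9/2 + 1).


6


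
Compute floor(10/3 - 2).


10/3 = 3.3333
3.3333 - 2 = 1.3333
floor(1.3333) = 1

1


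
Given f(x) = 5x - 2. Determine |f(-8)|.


42


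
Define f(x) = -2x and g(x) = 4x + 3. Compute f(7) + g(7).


f(7) = -14
g(7) = 31
Sum = 17

17


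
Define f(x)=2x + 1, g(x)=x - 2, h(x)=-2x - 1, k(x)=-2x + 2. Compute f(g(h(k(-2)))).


k(-2) = 6
h(6) = -13
g(-13) = -15
f(-15) = -29

-29


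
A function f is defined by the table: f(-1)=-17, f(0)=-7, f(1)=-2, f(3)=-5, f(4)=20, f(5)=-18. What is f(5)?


Reading from the table at x = 5

-18


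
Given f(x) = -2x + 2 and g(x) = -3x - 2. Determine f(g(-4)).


g(-4) = 10
f(10) = -18

-18


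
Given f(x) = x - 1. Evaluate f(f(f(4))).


f(4) = 3
f(3) = 2
f(2) = 1

1


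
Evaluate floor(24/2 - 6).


24/2 = 12
12 - 6 = 6
floor(6) = 6

6


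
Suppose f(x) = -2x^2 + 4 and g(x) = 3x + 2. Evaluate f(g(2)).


g(2) = 8
f(8) = (-2)*(8)^2 + 4 = -124

-124


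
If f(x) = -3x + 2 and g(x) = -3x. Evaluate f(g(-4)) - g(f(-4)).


f(g(-4)) = -34
g(f(-4)) = -42
Difference = 8

8


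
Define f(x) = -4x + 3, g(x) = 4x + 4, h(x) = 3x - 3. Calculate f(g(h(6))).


h(6) = 15
g(15) = 64
f(64) = -253

-253


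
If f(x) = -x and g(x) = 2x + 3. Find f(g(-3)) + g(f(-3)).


f(g(-3)) = 3
g(f(-3)) = 9
Sum = 12

12


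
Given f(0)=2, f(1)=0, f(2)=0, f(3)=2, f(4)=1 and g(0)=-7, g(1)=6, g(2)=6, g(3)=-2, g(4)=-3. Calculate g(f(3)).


6


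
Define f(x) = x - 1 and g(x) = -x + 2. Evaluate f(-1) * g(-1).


f(-1) = -2
g(-1) = 3
Product = -6

-6


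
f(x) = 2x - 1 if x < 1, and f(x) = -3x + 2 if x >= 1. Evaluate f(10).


10 satisfies x >= 1
f(10) = -28

-28


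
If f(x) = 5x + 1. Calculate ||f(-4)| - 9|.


f(-4) = -19
|-19| = 19
|19 - 9| = 10

10


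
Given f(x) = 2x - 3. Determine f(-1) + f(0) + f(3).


f(-1) = -5
f(0) = -3
f(3) = 3
Sum = -5

-5


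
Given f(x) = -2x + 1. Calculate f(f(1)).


f(1) = -1
f(-1) = 3

3


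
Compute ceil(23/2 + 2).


23/2 = 11.5
11.5 + 2 = 13.5
ceil(13.5) = 14

14


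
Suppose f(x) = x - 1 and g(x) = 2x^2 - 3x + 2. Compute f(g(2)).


3


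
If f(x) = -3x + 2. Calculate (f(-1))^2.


f(-1) = 5
(5)^2 = 25

25


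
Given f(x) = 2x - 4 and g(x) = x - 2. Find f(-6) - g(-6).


-8


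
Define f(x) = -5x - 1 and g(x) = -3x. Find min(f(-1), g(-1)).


f(-1) = 4
g(-1) = 3
min = 3

3


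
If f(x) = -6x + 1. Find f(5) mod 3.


f(5) = -29
-29 mod 3 = 1

1


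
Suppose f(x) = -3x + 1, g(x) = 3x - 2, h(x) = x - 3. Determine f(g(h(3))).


h(3) = 0
g(0) = -2
f(-2) = 7

7


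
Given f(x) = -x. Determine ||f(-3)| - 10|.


f(-3) = 3
|3| = 3
|3 - 10| = 7

7


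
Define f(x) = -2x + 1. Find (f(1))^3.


-1


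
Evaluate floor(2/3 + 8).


2/3 = 0.6667
0.6667 + 8 = 8.6667
floor(8.6667) = 8

8


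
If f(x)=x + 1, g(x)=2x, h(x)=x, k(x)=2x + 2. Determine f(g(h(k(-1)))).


1


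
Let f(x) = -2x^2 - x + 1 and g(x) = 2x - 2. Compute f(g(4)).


g(4) = 6
f(6) = (-2)*(6)^2 - 1*(6) + 1 = -77

-77


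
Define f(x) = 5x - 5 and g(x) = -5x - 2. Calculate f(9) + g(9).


f(9) = 40
g(9) = -47
Sum = -7

-7


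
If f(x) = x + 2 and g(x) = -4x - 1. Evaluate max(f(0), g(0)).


2


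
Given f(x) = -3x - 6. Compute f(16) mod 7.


f(16) = -54
-54 mod 7 = 2

2


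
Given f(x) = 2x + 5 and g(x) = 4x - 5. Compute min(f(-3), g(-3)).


f(-3) = -1
g(-3) = -17
min = -17

-17


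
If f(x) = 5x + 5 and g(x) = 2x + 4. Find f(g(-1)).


g(-1) = 2
f(2) = 15

15


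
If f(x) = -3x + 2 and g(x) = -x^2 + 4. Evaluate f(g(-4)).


g(-4) = -12
f(-12) = 38

38


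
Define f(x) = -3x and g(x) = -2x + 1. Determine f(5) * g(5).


135


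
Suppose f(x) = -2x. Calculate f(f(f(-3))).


24


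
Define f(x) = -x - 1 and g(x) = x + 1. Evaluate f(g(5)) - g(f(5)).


f(g(5)) = -7
g(f(5)) = -5
Difference = -2

-2


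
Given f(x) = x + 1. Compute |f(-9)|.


8


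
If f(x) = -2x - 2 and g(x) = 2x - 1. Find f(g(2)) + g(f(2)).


f(g(2)) = -8
g(f(2)) = -13
Sum = -21

-21


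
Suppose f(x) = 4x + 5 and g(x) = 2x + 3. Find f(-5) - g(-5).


f(-5) = -15
g(-5) = -7
Difference = -8

-8


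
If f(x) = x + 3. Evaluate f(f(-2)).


4


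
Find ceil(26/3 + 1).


26/3 = 8.6667
8.6667 + 1 = 9.6667
ceil(9.6667) = 10

10


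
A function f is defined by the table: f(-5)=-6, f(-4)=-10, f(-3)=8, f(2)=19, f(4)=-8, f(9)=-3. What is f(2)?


Reading from the table at x = 2

19


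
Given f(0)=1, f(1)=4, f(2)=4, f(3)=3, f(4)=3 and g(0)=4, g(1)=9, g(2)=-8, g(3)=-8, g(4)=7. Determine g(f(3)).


f(3) = 3
g(3) = -8

-8


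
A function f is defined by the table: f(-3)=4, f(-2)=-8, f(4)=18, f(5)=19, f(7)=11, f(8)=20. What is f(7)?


Reading from the table at x = 7

11


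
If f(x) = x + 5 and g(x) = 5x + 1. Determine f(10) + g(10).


66


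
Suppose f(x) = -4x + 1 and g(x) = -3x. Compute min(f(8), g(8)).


f(8) = -31
g(8) = -24
min = -31

-31


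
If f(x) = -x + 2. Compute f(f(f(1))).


1


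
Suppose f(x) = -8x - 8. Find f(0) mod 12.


f(0) = -8
-8 mod 12 = 4

4


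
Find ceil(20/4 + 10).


15


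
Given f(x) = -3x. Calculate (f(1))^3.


f(1) = -3
(-3)^3 = -27

-27


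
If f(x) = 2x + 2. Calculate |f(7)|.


f(7) = 16
|16| = 16

16


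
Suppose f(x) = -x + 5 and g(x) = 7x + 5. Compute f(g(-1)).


g(-1) = -2
f(-2) = 7

7


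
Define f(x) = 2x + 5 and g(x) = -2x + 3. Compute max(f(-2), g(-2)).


7


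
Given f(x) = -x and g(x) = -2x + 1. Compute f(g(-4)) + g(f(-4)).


f(g(-4)) = -9
g(f(-4)) = -7
Sum = -16

-16


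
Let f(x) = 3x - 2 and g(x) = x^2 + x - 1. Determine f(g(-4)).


g(-4) = 11
f(11) = 31

31


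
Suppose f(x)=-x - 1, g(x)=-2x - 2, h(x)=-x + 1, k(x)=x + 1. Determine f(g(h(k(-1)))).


k(-1) = 0
h(0) = 1
g(1) = -4
f(-4) = 3

3


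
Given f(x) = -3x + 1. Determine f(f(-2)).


f(-2) = 7
f(7) = -20

-20


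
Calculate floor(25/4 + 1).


25/4 = 6.25
6.25 + 1 = 7.25
floor(7.25) = 7

7


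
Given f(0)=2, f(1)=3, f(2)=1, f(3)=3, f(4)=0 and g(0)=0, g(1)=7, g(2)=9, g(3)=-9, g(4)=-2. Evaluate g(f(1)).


f(1) = 3
g(3) = -9

-9


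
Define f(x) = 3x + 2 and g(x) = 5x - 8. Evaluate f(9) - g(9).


f(9) = 29
g(9) = 37
Difference = -8

-8


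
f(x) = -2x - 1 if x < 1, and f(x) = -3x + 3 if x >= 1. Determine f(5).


5 satisfies x >= 1
f(5) = -12

-12


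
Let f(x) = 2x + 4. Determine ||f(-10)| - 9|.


f(-10) = -16
|-16| = 16
|16 - 9| = 7

7


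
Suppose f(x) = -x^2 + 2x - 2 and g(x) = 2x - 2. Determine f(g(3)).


g(3) = 4
f(4) = (-1)*(4)^2 + 2*(4) - 2 = -10

-10


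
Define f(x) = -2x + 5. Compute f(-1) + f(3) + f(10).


f(-1) = 7
f(3) = -1
f(10) = -15
Sum = -9

-9


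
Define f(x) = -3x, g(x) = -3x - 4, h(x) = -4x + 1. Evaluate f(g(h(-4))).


165


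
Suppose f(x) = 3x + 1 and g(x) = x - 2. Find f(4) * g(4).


f(4) = 13
g(4) = 2
Product = 26

26


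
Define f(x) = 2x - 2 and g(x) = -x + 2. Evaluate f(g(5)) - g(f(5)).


f(g(5)) = -8
g(f(5)) = -6
Difference = -2

-2


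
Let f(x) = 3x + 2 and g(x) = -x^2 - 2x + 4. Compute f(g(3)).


g(3) = -11
f(-11) = -31

-31


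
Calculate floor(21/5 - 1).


3


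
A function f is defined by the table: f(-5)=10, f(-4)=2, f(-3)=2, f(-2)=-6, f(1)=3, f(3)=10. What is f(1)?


Reading from the table at x = 1

3


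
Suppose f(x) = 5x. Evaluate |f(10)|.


f(10) = 50
|50| = 50

50


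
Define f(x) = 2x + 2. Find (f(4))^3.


f(4) = 10
(10)^3 = 1000

1000


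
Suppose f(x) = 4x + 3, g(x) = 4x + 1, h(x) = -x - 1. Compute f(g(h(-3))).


h(-3) = 2
g(2) = 9
f(9) = 39

39


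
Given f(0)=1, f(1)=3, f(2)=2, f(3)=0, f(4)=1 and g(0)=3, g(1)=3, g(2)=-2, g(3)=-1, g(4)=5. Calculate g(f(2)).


f(2) = 2
g(2) = -2

-2


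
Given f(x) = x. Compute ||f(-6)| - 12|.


f(-6) = -6
|-6| = 6
|6 - 12| = 6

6


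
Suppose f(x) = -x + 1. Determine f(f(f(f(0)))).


f(0) = 1
f(1) = 0
f(0) = 1
f(1) = 0

0


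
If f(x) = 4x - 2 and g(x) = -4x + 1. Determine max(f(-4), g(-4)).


17


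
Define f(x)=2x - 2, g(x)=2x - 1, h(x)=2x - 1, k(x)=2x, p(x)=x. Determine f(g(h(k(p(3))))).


p(3) = 3
k(3) = 6
h(6) = 11
g(11) = 21
f(21) = 40

40


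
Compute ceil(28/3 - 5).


28/3 = 9.3333
9.3333 - 5 = 4.3333
ceil(4.3333) = 5

5


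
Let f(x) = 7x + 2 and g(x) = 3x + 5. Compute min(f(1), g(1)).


f(1) = 9
g(1) = 8
min = 8

8


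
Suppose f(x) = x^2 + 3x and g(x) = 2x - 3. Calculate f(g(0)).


g(0) = -3
f(-3) = 1*(-3)^2 + 3*(-3) = 0

0


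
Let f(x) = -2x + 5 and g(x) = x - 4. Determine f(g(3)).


g(3) = -1
f(-1) = 7

7


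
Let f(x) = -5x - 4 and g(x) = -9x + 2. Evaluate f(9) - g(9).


f(9) = -49
g(9) = -79
Difference = 30

30


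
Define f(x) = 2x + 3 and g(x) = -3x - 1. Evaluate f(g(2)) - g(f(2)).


f(g(2)) = -11
g(f(2)) = -22
Difference = 11

11


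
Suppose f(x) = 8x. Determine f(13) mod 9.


f(13) = 104
104 mod 9 = 5

5


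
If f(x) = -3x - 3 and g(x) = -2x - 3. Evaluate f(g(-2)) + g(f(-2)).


f(g(-2)) = -6
g(f(-2)) = -9
Sum = -15

-15


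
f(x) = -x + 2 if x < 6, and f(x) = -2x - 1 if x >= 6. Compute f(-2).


-2 satisfies x < 6
f(-2) = 4

4


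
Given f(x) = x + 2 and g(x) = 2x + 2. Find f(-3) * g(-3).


f(-3) = -1
g(-3) = -4
Product = 4

4


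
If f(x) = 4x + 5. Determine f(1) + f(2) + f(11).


71


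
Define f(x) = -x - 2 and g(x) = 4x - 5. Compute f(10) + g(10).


f(10) = -12
g(10) = 35
Sum = 23

23


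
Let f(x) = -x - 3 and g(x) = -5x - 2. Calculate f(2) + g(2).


f(2) = -5
g(2) = -12
Sum = -17

-17


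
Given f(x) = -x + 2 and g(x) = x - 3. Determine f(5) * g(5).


-6


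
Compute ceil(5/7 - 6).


-5


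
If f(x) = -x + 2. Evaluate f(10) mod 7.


f(10) = -8
-8 mod 7 = 6

6


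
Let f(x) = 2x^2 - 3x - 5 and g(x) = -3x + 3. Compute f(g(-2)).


130


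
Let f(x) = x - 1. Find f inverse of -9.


Solve x - 1 = -9
x = (-9 + 1) / 1 = -8

-8


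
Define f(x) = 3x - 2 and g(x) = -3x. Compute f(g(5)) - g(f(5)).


-8


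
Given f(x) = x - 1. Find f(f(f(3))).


0


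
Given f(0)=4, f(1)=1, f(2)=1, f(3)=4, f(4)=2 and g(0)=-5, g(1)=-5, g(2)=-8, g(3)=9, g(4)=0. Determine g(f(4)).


f(4) = 2
g(2) = -8

-8


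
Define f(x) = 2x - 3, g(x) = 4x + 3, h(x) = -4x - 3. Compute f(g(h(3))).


h(3) = -15
g(-15) = -57
f(-57) = -117

-117


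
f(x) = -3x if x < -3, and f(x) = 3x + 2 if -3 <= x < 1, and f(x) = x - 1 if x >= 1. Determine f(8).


8 satisfies x >= 1
f(8) = 7

7


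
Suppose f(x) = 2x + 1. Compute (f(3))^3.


f(3) = 7
(7)^3 = 343

343


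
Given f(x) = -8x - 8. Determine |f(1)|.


f(1) = -16
|-16| = 16

16


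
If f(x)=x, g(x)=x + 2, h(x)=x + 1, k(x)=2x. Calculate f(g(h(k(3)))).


k(3) = 6
h(6) = 7
g(7) = 9
f(9) = 9

9


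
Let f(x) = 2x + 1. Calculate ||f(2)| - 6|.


f(2) = 5
|5| = 5
|5 - 6| = 1

1


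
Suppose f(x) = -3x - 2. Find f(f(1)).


f(1) = -5
f(-5) = 13

13


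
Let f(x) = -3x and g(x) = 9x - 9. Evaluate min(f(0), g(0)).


f(0) = 0
g(0) = -9
min = -9

-9


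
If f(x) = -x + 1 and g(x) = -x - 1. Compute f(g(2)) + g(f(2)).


f(g(2)) = 4
g(f(2)) = 0
Sum = 4

4


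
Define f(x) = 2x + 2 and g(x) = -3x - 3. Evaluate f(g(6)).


g(6) = -21
f(-21) = -40

-40


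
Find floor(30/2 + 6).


30/2 = 15
15 + 6 = 21
floor(21) = 21

21


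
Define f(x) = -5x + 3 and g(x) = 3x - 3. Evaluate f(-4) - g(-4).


f(-4) = 23
g(-4) = -15
Difference = 38

38


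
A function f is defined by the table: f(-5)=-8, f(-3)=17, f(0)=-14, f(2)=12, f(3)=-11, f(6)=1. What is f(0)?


Reading from the table at x = 0

-14


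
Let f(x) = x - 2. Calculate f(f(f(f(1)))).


f(1) = -1
f(-1) = -3
f(-3) = -5
f(-5) = -7

-7


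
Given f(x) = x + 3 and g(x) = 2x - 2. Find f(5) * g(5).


f(5) = 8
g(5) = 8
Product = 64

64


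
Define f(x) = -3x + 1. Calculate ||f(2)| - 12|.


f(2) = -5
|-5| = 5
|5 - 12| = 7

7


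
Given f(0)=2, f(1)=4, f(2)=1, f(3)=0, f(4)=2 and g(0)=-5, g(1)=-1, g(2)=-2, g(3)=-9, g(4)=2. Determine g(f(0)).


f(0) = 2
g(2) = -2

-2


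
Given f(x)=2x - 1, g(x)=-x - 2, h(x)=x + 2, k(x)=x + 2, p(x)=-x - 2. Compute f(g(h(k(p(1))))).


p(1) = -3
k(-3) = -1
h(-1) = 1
g(1) = -3
f(-3) = -7

-7


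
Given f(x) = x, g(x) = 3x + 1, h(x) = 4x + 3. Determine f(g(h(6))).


h(6) = 27
g(27) = 82
f(82) = 82

82


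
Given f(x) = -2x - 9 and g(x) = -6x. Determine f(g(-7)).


-93


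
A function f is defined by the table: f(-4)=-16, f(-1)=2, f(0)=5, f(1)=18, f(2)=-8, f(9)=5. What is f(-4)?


Reading from the table at x = -4

-16


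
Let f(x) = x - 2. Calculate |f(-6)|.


f(-6) = -8
|-8| = 8

8


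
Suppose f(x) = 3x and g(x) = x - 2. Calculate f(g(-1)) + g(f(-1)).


f(g(-1)) = -9
g(f(-1)) = -5
Sum = -14

-14


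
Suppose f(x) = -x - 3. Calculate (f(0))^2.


f(0) = -3
(-3)^2 = 9

9


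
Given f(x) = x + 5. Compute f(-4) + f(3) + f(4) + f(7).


f(-4) = 1
f(3) = 8
f(4) = 9
f(7) = 12
Sum = 30

30


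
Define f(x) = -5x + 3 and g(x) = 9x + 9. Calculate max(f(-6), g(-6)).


f(-6) = 33
g(-6) = -45
max = 33

33


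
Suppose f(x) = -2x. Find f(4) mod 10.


f(4) = -8
-8 mod 10 = 2

2


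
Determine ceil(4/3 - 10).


4/3 = 1.3333
1.3333 - 10 = -8.6667
ceil(-8.6667) = -8

-8


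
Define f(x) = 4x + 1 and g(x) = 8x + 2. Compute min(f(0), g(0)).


f(0) = 1
g(0) = 2
min = 1

1


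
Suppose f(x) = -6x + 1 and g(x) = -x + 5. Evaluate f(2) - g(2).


f(2) = -11
g(2) = 3
Difference = -14

-14


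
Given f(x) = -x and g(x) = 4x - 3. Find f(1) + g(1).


f(1) = -1
g(1) = 1
Sum = 0

0


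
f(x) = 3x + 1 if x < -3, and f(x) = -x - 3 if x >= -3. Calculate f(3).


3 satisfies x >= -3
f(3) = -6

-6


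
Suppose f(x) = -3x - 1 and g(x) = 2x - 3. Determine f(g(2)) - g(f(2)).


f(g(2)) = -4
g(f(2)) = -17
Difference = 13

13


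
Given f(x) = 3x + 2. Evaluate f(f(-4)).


f(-4) = -10
f(-10) = -28

-28


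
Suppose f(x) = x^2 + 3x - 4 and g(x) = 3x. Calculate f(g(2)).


g(2) = 6
f(6) = 1*(6)^2 + 3*(6) - 4 = 50

50


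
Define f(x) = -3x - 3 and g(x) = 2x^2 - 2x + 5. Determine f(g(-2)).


g(-2) = 17
f(17) = -54

-54


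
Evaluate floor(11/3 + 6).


11/3 = 3.6667
3.6667 + 6 = 9.6667
floor(9.6667) = 9

9


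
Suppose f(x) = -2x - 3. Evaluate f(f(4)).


19


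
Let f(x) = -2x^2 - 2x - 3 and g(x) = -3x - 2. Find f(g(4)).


-367


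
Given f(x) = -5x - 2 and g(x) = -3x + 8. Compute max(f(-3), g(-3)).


f(-3) = 13
g(-3) = 17
max = 17

17


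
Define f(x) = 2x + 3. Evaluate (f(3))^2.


f(3) = 9
(9)^2 = 81

81


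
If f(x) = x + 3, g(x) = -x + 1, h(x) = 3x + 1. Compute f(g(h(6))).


h(6) = 19
g(19) = -18
f(-18) = -15

-15


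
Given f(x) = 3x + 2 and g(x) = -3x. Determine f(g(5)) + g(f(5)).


f(g(5)) = -43
g(f(5)) = -51
Sum = -94

-94


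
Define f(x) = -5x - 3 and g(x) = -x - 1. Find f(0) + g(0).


f(0) = -3
g(0) = -1
Sum = -4

-4


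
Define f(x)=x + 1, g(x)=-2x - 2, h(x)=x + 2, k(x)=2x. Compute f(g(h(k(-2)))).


k(-2) = -4
h(-4) = -2
g(-2) = 2
f(2) = 3

3


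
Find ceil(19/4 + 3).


19/4 = 4.75
4.75 + 3 = 7.75
ceil(7.75) = 8

8


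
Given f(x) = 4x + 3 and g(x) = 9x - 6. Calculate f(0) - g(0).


f(0) = 3
g(0) = -6
Difference = 9

9


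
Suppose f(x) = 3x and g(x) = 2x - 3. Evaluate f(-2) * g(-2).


f(-2) = -6
g(-2) = -7
Product = 42

42


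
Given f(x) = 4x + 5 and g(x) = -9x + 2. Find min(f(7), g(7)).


f(7) = 33
g(7) = -61
min = -61

-61


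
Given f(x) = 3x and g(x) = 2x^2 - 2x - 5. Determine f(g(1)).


g(1) = -5
f(-5) = -15

-15


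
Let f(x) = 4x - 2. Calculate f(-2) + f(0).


f(-2) = -10
f(0) = -2
Sum = -12

-12


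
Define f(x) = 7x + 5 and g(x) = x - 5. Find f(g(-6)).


-72


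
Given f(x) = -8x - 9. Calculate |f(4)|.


f(4) = -41
|-41| = 41

41


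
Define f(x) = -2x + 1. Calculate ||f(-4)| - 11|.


2


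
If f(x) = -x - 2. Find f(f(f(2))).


-4


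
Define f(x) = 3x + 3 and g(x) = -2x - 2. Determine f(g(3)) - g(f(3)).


f(g(3)) = -21
g(f(3)) = -26
Difference = 5

5


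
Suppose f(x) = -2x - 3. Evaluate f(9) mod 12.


f(9) = -21
-21 mod 12 = 3

3


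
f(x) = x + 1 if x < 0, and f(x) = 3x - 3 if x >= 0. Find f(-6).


-6 satisfies x < 0
f(-6) = -5

-5


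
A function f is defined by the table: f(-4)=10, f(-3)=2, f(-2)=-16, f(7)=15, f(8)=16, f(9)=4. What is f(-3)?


Reading from the table at x = -3

2


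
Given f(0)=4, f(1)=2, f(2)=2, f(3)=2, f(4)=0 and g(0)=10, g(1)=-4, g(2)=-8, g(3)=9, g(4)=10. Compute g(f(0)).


f(0) = 4
g(4) = 10

10


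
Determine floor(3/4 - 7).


-7


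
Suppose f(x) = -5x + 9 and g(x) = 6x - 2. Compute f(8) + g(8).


f(8) = -31
g(8) = 46
Sum = 15

15


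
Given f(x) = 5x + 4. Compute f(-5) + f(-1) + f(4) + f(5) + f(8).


75


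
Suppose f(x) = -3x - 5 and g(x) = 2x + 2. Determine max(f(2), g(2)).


f(2) = -11
g(2) = 6
max = 6

6


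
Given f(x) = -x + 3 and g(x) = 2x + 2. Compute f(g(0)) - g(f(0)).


f(g(0)) = 1
g(f(0)) = 8
Difference = -7

-7


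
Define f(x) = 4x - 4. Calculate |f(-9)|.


f(-9) = -40
|-40| = 40

40


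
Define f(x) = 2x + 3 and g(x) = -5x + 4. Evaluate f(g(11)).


g(11) = -51
f(-51) = -99

-99


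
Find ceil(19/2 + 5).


19/2 = 9.5
9.5 + 5 = 14.5
ceil(14.5) = 15

15


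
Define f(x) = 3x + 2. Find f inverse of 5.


Solve 3x + 2 = 5
x = (5 - 2) / 3 = 1

1


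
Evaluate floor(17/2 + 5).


17/2 = 8.5
8.5 + 5 = 13.5
floor(13.5) = 13

13


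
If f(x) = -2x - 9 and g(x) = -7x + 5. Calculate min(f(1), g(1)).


f(1) = -11
g(1) = -2
min = -11

-11


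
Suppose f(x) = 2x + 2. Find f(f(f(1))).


22


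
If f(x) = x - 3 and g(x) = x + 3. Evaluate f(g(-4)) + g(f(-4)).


f(g(-4)) = -4
g(f(-4)) = -4
Sum = -8

-8


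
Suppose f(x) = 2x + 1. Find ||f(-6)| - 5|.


f(-6) = -11
|-11| = 11
|11 - 5| = 6

6


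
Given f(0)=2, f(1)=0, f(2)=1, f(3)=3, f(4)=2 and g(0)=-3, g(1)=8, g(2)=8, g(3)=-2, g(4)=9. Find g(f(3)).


f(3) = 3
g(3) = -2

-2


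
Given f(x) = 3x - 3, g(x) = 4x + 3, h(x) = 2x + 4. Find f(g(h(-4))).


h(-4) = -4
g(-4) = -13
f(-13) = -42

-42


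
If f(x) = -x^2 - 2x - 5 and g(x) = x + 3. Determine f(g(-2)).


g(-2) = 1
f(1) = (-1)*(1)^2 - 2*(1) - 5 = -8

-8


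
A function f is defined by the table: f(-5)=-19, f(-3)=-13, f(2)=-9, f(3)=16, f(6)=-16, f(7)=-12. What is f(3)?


Reading from the table at x = 3

16


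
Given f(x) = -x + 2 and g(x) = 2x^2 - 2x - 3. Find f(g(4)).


g(4) = 21
f(21) = -19

-19


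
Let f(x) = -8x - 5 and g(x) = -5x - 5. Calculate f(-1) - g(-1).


f(-1) = 3
g(-1) = 0
Difference = 3

3


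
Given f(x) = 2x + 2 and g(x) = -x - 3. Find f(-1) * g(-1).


f(-1) = 0
g(-1) = -2
Product = 0

0


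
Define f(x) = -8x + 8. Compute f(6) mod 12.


f(6) = -40
-40 mod 12 = 8

8


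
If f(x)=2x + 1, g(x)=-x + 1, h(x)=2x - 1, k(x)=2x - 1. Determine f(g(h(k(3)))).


k(3) = 5
h(5) = 9
g(9) = -8
f(-8) = -15

-15


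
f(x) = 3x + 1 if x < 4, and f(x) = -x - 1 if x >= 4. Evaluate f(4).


4 satisfies x >= 4
f(4) = -5

-5


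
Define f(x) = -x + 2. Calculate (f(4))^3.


f(4) = -2
(-2)^3 = -8

-8


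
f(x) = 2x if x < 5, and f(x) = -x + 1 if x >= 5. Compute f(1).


1 satisfies x < 5
f(1) = 2

2


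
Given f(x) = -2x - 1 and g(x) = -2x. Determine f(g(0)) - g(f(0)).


f(g(0)) = -1
g(f(0)) = 2
Difference = -3

-3


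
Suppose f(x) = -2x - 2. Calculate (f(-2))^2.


f(-2) = 2
(2)^2 = 4

4


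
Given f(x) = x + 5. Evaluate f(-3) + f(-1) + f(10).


f(-3) = 2
f(-1) = 4
f(10) = 15
Sum = 21

21


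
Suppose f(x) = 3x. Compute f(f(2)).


f(2) = 6
f(6) = 18

18


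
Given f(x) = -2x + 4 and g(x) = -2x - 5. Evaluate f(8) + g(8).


f(8) = -12
g(8) = -21
Sum = -33

-33


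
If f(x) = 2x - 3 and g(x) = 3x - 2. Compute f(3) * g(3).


f(3) = 3
g(3) = 7
Product = 21

21


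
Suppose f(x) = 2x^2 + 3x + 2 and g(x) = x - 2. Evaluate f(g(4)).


16


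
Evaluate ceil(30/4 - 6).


30/4 = 7.5
7.5 - 6 = 1.5
ceil(1.5) = 2

2


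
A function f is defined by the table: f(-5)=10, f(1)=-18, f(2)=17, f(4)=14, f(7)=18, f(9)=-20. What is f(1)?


Reading from the table at x = 1

-18


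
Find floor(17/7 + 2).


17/7 = 2.4286
2.4286 + 2 = 4.4286
floor(4.4286) = 4

4


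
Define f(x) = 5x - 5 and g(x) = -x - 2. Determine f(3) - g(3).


f(3) = 10
g(3) = -5
Difference = 15

15


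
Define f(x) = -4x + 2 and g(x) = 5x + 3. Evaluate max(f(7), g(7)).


f(7) = -26
g(7) = 38
max = 38

38


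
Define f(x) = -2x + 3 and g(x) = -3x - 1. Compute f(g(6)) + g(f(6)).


f(g(6)) = 41
g(f(6)) = 26
Sum = 67

67


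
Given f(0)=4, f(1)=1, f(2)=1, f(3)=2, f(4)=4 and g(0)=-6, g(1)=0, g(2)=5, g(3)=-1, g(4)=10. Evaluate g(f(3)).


f(3) = 2
g(2) = 5

5


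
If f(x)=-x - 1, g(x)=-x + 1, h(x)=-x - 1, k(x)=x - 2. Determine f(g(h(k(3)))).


k(3) = 1
h(1) = -2
g(-2) = 3
f(3) = -4

-4


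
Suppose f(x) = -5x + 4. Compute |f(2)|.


f(2) = -6
|-6| = 6

6


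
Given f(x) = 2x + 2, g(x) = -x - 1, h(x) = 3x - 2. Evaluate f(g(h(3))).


h(3) = 7
g(7) = -8
f(-8) = -14

-14


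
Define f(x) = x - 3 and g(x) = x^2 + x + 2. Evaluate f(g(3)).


11


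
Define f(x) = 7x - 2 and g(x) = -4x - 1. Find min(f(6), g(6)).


f(6) = 40
g(6) = -25
min = -25

-25


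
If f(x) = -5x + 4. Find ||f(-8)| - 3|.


41


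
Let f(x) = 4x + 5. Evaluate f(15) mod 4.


f(15) = 65
65 mod 4 = 1

1


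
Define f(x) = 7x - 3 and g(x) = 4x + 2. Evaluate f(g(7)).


g(7) = 30
f(30) = 207

207


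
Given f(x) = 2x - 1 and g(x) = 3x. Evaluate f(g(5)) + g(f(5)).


f(g(5)) = 29
g(f(5)) = 27
Sum = 56

56


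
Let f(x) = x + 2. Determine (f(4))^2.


f(4) = 6
(6)^2 = 36

36


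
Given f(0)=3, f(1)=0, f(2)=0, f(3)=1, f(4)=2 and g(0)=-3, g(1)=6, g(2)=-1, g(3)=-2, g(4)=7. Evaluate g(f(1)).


f(1) = 0
g(0) = -3

-3


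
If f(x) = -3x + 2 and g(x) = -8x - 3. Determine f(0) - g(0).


f(0) = 2
g(0) = -3
Difference = 5

5


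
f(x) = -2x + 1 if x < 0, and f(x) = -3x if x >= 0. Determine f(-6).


-6 satisfies x < 0
f(-6) = 13

13


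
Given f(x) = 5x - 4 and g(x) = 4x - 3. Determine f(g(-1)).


g(-1) = -7
f(-7) = -39

-39


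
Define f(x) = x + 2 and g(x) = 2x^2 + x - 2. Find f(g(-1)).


1


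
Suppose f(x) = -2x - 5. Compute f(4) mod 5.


f(4) = -13
-13 mod 5 = 2

2


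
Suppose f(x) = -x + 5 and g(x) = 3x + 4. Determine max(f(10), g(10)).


f(10) = -5
g(10) = 34
max = 34

34


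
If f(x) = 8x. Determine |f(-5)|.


40


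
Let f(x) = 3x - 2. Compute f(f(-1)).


f(-1) = -5
f(-5) = -17

-17


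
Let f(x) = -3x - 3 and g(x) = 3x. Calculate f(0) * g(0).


f(0) = -3
g(0) = 0
Product = 0

0


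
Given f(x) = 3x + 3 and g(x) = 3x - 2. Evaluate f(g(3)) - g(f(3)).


-10


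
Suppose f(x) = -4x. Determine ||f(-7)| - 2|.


f(-7) = 28
|28| = 28
|28 - 2| = 26

26


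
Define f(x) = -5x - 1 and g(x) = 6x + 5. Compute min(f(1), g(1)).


f(1) = -6
g(1) = 11
min = -6

-6


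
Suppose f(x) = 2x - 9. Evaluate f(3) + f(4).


f(3) = -3
f(4) = -1
Sum = -4

-4


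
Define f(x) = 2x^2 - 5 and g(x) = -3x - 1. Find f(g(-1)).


g(-1) = 2
f(2) = 2*(2)^2 - 5 = 3

3


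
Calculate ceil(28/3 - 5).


28/3 = 9.3333
9.3333 - 5 = 4.3333
ceil(4.3333) = 5

5


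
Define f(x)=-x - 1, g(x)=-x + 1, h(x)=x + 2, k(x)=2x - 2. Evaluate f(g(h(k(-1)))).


k(-1) = -4
h(-4) = -2
g(-2) = 3
f(3) = -4

-4


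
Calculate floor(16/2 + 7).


15


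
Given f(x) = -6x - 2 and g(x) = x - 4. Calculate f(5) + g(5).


f(5) = -32
g(5) = 1
Sum = -31

-31


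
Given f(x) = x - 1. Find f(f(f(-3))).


f(-3) = -4
f(-4) = -5
f(-5) = -6

-6


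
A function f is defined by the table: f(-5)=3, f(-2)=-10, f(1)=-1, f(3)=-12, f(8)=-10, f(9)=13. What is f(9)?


Reading from the table at x = 9

13


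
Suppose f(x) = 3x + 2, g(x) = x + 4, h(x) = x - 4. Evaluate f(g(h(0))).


h(0) = -4
g(-4) = 0
f(0) = 2

2


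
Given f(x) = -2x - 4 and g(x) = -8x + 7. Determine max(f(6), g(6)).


-16


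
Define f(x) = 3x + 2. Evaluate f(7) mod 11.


f(7) = 23
23 mod 11 = 1

1


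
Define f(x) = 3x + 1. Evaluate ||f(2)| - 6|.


f(2) = 7
|7| = 7
|7 - 6| = 1

1
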